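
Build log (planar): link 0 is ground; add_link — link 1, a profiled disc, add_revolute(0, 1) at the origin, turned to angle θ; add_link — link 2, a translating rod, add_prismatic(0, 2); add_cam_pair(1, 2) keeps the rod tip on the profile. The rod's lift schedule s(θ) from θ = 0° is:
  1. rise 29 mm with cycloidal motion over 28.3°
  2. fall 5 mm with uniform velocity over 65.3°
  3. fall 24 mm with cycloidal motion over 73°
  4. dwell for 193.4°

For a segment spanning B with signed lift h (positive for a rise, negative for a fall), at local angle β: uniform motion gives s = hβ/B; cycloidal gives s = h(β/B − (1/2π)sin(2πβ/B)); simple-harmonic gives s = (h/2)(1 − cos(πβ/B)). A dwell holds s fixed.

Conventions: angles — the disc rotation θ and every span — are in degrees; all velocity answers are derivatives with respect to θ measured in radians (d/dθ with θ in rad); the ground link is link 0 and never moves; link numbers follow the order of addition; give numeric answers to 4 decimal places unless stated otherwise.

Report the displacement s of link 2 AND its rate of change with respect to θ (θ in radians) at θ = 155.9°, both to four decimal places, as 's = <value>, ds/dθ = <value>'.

seg 1 [0°–28.3°] cycloidal, h=29: full span → s += 29 → s = 29.0000
seg 2 [28.3°–93.6°] uniform, h=-5: full span → s += -5 → s = 24.0000
seg 3 [93.6°–166.6°] cycloidal, h=-24: θ=155.9° here. β=62.3, B=73. -24·(0.8534 − sin(2π·0.8534)/(2π)) = -23.5234 → s = 0.4766
velocity in seg [93.6°–166.6°] (cycloidal), θ in radians: β = 62.3° = 1.0873 rad, B = 73° = 1.2741 rad; ds/dθ = (h/B)(1 − cos(2πβ/B)) = ((-24)/1.2741)(1 − cos(2π·0.8534)) = -7.439546 mm/rad

s = 0.4766, ds/dθ = -7.4395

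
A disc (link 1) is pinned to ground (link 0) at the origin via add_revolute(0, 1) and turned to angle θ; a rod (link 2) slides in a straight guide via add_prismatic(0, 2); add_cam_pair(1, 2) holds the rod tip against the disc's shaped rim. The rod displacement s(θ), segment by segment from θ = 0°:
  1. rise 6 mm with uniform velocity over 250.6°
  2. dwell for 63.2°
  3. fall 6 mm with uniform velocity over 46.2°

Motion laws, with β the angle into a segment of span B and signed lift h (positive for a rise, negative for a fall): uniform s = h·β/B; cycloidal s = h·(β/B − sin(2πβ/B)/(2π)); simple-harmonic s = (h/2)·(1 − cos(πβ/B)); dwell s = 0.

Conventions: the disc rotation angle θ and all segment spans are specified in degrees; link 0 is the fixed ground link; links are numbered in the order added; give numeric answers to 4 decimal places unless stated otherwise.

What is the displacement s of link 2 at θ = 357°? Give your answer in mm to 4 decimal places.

segment 1 (0° to 250.6°, uniform, h = 6) is passed completely: s = 0.0000 + (6) = 6.0000
segment 2 (250.6° to 313.8°, dwell): s unchanged at 6.0000
θ = 357° falls in segment 3 (313.8° to 360°, uniform, h = -6): β = 357 − 313.8 = 43.2°, B = 46.2°; Δs = -6·43.2/46.2 = -5.6104; s = 6.0000 − 5.6104 = 0.3896

0.3896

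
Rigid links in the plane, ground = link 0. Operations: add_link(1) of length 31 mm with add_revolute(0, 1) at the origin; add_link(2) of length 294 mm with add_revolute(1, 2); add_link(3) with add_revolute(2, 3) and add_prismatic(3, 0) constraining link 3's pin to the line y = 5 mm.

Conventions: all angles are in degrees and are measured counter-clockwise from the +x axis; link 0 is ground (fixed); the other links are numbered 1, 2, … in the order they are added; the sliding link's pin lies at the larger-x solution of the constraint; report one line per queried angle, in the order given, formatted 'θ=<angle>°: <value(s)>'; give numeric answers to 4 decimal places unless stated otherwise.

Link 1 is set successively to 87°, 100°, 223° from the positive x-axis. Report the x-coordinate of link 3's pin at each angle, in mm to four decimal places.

geometry: r = 31 mm, L = 294 mm, e = 5 mm
θ=87°: crank pin P = (r cos θ, r sin θ) = (1.622415, 30.957516)
θ=87°: h = r sin θ − e = 30.957516 − 5 = 25.957516
θ=87°: x = r cos θ + √(L² − h²) = 1.622415 + 292.851852 = 294.474267
θ=100°: crank pin P = (r cos θ, r sin θ) = (-5.383094, 30.529040)
θ=100°: h = r sin θ − e = 30.529040 − 5 = 25.529040
θ=100°: x = r cos θ + √(L² − h²) = -5.383094 + 292.889515 = 287.506422
θ=223°: crank pin P = (r cos θ, r sin θ) = (-22.671965, -21.141949)
θ=223°: h = r sin θ − e = -21.141949 − 5 = -26.141949
θ=223°: x = r cos θ + √(L² − h²) = -22.671965 + 292.835446 = 270.163481

θ=87°: 294.4743
θ=100°: 287.5064
θ=223°: 270.1635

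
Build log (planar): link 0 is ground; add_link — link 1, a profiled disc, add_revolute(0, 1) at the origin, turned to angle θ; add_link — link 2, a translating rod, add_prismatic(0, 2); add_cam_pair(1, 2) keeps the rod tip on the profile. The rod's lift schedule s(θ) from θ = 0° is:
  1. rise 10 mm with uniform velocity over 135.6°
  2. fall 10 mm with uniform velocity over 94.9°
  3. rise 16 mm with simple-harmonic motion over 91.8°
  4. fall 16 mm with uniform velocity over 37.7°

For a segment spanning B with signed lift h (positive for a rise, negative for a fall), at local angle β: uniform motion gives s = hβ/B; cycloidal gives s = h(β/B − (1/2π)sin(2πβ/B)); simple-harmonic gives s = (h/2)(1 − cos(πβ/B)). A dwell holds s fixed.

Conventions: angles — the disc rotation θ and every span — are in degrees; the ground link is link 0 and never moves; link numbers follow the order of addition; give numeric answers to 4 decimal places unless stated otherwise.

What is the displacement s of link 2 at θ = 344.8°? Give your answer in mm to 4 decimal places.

seg 1 [0°–135.6°] uniform, h=10: full span → s += 10 → s = 10.0000
seg 2 [135.6°–230.5°] uniform, h=-10: full span → s += -10 → s = 0.0000
seg 3 [230.5°–322.3°] simple-harmonic, h=16: full span → s += 16 → s = 16.0000
seg 4 [322.3°–360°] uniform, h=-16: θ=344.8° here. β=22.5, B=37.7. -16·22.5/37.7 = -9.5491 → s = 6.4509

6.4509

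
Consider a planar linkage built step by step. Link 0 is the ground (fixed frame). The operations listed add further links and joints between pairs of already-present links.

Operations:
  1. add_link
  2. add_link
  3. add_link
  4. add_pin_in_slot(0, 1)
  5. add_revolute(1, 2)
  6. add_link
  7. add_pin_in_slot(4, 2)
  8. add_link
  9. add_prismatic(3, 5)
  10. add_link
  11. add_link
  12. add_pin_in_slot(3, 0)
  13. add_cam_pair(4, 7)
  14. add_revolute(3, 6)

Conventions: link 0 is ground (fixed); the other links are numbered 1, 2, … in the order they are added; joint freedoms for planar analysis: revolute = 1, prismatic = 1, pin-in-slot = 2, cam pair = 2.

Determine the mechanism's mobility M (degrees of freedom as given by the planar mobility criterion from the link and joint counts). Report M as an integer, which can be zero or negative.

(L,J1,J2)=(1,0,0); link0 fixed
link1: (2,0,0)
link2: (3,0,0)
link3: (4,0,0)
PS 0-1 [J2]: (4,0,1)
R 1-2 [J1]: (4,1,1)
link4: (5,1,1)
PS 4-2 [J2]: (5,1,2)
link5: (6,1,2)
P 3-5 [J1]: (6,2,2)
link6: (7,2,2)
link7: (8,2,2)
PS 3-0 [J2]: (8,2,3)
C 4-7 [J2]: (8,2,4)
R 3-6 [J1]: (8,3,4)
Grübler: 3·7 − 2·3 − 4 = 11

M = 11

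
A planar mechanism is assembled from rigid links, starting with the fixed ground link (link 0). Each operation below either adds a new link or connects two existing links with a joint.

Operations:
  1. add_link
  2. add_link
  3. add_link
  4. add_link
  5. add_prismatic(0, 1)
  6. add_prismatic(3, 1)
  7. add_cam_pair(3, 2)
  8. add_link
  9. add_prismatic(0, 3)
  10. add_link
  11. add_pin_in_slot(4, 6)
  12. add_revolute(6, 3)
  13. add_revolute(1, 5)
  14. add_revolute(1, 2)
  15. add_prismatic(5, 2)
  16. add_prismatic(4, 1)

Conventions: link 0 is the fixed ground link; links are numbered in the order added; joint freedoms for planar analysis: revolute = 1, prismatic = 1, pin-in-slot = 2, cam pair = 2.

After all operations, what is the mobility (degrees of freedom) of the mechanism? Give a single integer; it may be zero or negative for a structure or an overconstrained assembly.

L=1 J1=0 J2=0
add link → L=2 J1=0 J2=0
add link → L=3 J1=0 J2=0
add link → L=4 J1=0 J2=0
add link → L=5 J1=0 J2=0
P@0,1 dof=1 J1 → L=5 J1=1 J2=0
P@3,1 dof=1 J1 → L=5 J1=2 J2=0
C@3,2 dof=2 J2 → L=5 J1=2 J2=1
add link → L=6 J1=2 J2=1
P@0,3 dof=1 J1 → L=6 J1=3 J2=1
add link → L=7 J1=3 J2=1
PS@4,6 dof=2 J2 → L=7 J1=3 J2=2
R@6,3 dof=1 J1 → L=7 J1=4 J2=2
R@1,5 dof=1 J1 → L=7 J1=5 J2=2
R@1,2 dof=1 J1 → L=7 J1=6 J2=2
P@5,2 dof=1 J1 → L=7 J1=7 J2=2
P@4,1 dof=1 J1 → L=7 J1=8 J2=2
M=3(L−1)−2J1−J2=3·6−2·8−2=0

M = 0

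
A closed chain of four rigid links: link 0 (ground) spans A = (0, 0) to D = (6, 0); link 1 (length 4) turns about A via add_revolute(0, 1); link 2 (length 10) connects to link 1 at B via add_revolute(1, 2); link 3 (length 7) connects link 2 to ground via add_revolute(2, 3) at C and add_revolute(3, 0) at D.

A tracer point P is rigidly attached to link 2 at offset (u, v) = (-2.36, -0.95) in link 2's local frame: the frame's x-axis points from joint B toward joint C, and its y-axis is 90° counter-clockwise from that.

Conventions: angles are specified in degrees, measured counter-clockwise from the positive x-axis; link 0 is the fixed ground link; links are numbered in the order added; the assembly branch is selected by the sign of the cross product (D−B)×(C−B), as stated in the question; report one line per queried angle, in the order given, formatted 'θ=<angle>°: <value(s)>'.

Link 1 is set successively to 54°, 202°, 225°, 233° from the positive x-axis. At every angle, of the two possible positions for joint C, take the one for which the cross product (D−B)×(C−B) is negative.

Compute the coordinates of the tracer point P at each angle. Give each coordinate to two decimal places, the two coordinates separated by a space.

A=(0,0), D=(6.00,0)
θ=54°: B = A + 4.00·(cos54°, sin54°) = (2.3511, 3.2361)
θ=54°: |BD| = 4.8771
θ=54°: circle(B,10.00) ∩ circle(D,7.00): a=7.6671, h=6.4200
θ=54°:   candidates: C₊=(12.3471,2.9520) cross=31.311; C₋=(3.8275,-6.6543) cross=-31.311
θ=54°:   branch - wants cross < 0 → take C=(3.8275,-6.6543) (cross=-31.311)
θ=54°: ex = (C−B)/|BC| = (0.1476,-0.9890); ey = (0.9890,0.1476)
θ=54°: P = B + -2.36·ex + -0.95·ey = (1.0631,5.4299)
θ=202°: B = A + 4.00·(cos202°, sin202°) = (-3.7087, -1.4984)
θ=202°: |BD| = 9.8237
θ=202°: circle(B,10.00) ∩ circle(D,7.00): a=7.5076, h=6.6057
θ=202°:   candidates: C₊=(2.7034,6.1752) cross=64.893; C₋=(4.7186,-6.8817) cross=-64.893
θ=202°:   branch - wants cross < 0 → take C=(4.7186,-6.8817) (cross=-64.893)
θ=202°: ex = (C−B)/|BC| = (0.8427,-0.5383); ey = (0.5383,0.8427)
θ=202°: P = B + -2.36·ex + -0.95·ey = (-6.2090,-1.0286)
θ=225°: B = A + 4.00·(cos225°, sin225°) = (-2.8284, -2.8284)
θ=225°: |BD| = 9.2704
θ=225°: circle(B,10.00) ∩ circle(D,7.00): a=7.3859, h=6.7415
θ=225°:   candidates: C₊=(2.1485,5.8451) cross=62.497; C₋=(6.2622,-6.9951) cross=-62.497
θ=225°:   branch - wants cross < 0 → take C=(6.2622,-6.9951) (cross=-62.497)
θ=225°: ex = (C−B)/|BC| = (0.9091,-0.4167); ey = (0.4167,0.9091)
θ=225°: P = B + -2.36·ex + -0.95·ey = (-5.3696,-2.7087)
θ=233°: B = A + 4.00·(cos233°, sin233°) = (-2.4073, -3.1945)
θ=233°: |BD| = 8.9937
θ=233°: circle(B,10.00) ∩ circle(D,7.00): a=7.3322, h=6.7999
θ=233°:   candidates: C₊=(2.0315,5.7664) cross=61.157; C₋=(6.8621,-6.9467) cross=-61.157
θ=233°:   branch - wants cross < 0 → take C=(6.8621,-6.9467) (cross=-61.157)
θ=233°: ex = (C−B)/|BC| = (0.9269,-0.3752); ey = (0.3752,0.9269)
θ=233°: P = B + -2.36·ex + -0.95·ey = (-4.9513,-3.1896)

θ=54°: 1.06 5.43
θ=202°: -6.21 -1.03
θ=225°: -5.37 -2.71
θ=233°: -4.95 -3.19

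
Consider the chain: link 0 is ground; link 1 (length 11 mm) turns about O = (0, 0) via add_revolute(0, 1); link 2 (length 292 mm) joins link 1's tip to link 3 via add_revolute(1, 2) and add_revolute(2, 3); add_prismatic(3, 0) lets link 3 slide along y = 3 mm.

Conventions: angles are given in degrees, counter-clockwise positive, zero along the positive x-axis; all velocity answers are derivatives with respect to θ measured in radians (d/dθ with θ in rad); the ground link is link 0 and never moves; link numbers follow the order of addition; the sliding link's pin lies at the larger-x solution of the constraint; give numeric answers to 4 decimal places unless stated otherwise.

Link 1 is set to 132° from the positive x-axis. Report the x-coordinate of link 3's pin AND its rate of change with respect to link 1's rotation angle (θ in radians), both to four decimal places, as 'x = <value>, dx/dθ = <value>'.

geometry: r = 11 mm, L = 292 mm, e = 3 mm
crank pin P = (r cos θ, r sin θ) = (-7.360437, 8.174593)
h = r sin θ − e = 8.174593 − 3 = 5.174593
x = r cos θ + √(L² − h²) = -7.360437 + 291.954146 = 284.593710
dx/dθ = −r sin θ − h·r cos θ/√(L² − h²) (θ in radians; h = 5.174593) = -8.044137

x = 284.5937, dx/dθ = -8.0441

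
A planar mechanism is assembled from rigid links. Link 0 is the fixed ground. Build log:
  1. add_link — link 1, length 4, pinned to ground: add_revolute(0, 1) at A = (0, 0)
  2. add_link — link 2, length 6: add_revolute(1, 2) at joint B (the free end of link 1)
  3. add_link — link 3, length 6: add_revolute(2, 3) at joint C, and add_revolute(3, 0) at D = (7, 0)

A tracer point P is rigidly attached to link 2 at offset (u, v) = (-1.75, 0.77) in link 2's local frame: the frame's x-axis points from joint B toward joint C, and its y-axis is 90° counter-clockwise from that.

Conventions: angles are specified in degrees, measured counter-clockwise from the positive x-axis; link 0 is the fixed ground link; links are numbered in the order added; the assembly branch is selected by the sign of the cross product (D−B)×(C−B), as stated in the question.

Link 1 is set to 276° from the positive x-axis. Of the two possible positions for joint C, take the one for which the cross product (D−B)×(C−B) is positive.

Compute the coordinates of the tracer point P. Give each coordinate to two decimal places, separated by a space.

A=(0,0), D=(7.00,0)
B = A + 4.00·(cos276°, sin276°) = (0.4181, -3.9781)
|BD| = 7.6907
circle(B,6.00) ∩ circle(D,6.00): a=3.8453, h=4.6058
  candidates: C₊=(1.3267,1.9527) cross=35.422; C₋=(6.0915,-5.9308) cross=-35.422
  branch + wants cross > 0 → take C=(1.3267,1.9527) (cross=35.422)
ex = (C−B)/|BC| = (0.1514,0.9885); ey = (-0.9885,0.1514)
P = B + -1.75·ex + 0.77·ey = (-0.6080,-5.5913)

-0.61 -5.59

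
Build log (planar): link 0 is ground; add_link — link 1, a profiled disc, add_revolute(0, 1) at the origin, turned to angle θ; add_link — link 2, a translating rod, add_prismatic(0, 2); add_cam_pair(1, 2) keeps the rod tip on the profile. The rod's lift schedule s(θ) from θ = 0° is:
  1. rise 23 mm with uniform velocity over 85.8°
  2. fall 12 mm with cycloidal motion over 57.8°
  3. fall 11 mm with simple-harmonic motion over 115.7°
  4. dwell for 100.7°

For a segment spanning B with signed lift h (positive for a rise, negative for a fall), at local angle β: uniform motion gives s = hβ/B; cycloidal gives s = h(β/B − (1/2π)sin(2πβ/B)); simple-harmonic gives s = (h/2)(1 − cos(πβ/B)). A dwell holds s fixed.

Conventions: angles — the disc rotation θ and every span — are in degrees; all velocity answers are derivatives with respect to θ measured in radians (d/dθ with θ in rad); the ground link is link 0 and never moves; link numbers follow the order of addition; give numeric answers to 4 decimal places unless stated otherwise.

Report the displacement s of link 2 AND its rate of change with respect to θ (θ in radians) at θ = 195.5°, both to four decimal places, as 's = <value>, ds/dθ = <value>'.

seg 1 [0°–85.8°] uniform, h=23: full span → s += 23 → s = 23.0000
seg 2 [85.8°–143.6°] cycloidal, h=-12: full span → s += -12 → s = 11.0000
seg 3 [143.6°–259.3°] simple-harmonic, h=-11: θ=195.5° here. β=51.9, B=115.7. -11/2·(1 − cos(π·0.4486)) = -4.6153 → s = 6.3847
velocity in seg [143.6°–259.3°] (simple-harmonic), θ in radians: β = 51.9° = 0.9058 rad, B = 115.7° = 2.0193 rad; ds/dθ = (πh/(2B)) sin(πβ/B) = (π·(-11)/(2·2.0193)) sin(π·0.4486) = -8.445184 mm/rad

s = 6.3847, ds/dθ = -8.4452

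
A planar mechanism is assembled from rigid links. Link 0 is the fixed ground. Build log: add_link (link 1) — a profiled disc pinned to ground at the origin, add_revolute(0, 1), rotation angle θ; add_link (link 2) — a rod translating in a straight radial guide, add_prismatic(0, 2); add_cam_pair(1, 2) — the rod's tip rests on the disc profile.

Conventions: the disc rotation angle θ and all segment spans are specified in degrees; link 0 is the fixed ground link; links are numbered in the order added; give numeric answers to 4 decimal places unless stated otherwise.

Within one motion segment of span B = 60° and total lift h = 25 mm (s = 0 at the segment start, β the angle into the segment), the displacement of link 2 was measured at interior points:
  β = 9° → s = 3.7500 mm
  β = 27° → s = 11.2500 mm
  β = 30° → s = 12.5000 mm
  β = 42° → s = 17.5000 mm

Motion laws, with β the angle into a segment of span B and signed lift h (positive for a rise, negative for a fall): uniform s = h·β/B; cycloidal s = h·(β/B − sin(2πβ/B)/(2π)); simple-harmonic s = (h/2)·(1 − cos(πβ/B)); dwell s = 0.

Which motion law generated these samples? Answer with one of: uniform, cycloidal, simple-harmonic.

candidates at β/B = r: uniform s = h·r (linear in β); cycloidal s = h·(r − sin(2πr)/(2π)); simple-harmonic s = (h/2)(1 − cos(πr))
β=9°: printed 3.7500 | uniform 3.7500, cycloidal 0.5310, simple-harmonic 1.3624
β=27°: printed 11.2500 | uniform 11.2500, cycloidal 10.0205, simple-harmonic 10.5446
β=30°: printed 12.5000 | uniform 12.5000, cycloidal 12.5000, simple-harmonic 12.5000
β=42°: printed 17.5000 | uniform 17.5000, cycloidal 21.2841, simple-harmonic 19.8473
only one law matches every sample → uniform

uniform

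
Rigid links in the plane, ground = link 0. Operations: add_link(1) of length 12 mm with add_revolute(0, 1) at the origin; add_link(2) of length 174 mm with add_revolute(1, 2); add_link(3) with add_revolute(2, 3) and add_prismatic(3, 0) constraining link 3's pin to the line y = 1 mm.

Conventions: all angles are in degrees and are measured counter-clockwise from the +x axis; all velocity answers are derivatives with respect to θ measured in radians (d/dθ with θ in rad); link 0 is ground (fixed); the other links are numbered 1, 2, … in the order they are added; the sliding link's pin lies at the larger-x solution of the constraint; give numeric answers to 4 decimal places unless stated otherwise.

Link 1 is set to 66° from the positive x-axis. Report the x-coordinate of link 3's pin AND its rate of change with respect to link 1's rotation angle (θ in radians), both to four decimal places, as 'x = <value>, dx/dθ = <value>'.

geometry: r = 12 mm, L = 174 mm, e = 1 mm
crank pin P = (r cos θ, r sin θ) = (4.880840, 10.962545)
h = r sin θ − e = 10.962545 − 1 = 9.962545
x = r cos θ + √(L² − h²) = 4.880840 + 173.714558 = 178.595398
dx/dθ = −r sin θ − h·r cos θ/√(L² − h²) (θ in radians; h = 9.962545) = -11.242462

x = 178.5954, dx/dθ = -11.2425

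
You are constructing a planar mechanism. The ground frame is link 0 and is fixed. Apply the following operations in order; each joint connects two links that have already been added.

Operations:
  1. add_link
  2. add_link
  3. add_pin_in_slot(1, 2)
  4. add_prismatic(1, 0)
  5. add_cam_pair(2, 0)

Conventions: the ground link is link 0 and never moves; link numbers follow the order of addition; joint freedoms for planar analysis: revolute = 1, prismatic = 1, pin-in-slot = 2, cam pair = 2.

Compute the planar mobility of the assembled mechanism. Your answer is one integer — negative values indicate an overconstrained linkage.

L=1 J1=0 J2=0
add link → L=2 J1=0 J2=0
add link → L=3 J1=0 J2=0
PS@1,2 dof=2 J2 → L=3 J1=0 J2=1
P@1,0 dof=1 J1 → L=3 J1=1 J2=1
C@2,0 dof=2 J2 → L=3 J1=1 J2=2
M=3(L−1)−2J1−J2=3·2−2·1−2=2

M = 2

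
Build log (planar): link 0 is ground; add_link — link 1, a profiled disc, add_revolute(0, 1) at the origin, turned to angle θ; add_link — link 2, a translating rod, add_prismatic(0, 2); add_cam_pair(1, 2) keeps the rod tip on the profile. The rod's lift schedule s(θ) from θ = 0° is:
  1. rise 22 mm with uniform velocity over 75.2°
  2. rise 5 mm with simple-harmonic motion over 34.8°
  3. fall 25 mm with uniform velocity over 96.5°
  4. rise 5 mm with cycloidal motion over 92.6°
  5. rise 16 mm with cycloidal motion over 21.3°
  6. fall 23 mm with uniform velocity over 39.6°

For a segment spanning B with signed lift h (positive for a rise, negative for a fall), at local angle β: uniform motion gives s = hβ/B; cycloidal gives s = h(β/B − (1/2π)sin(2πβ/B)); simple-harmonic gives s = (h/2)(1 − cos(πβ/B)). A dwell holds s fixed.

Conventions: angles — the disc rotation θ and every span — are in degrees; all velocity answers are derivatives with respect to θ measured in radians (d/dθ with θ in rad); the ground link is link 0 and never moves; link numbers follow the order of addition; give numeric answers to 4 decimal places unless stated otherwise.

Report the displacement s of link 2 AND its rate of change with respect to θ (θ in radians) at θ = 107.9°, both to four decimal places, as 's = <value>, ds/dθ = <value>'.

seg 1 [0°–75.2°] uniform, h=22: full span → s += 22 → s = 22.0000
seg 2 [75.2°–110°] simple-harmonic, h=5: θ=107.9° here. β=32.7, B=34.8. 5/2·(1 − cos(π·0.9397)) = 4.9552 → s = 26.9552
velocity in seg [75.2°–110°] (simple-harmonic), θ in radians: β = 32.7° = 0.5707 rad, B = 34.8° = 0.6074 rad; ds/dθ = (πh/(2B)) sin(πβ/B) = (π·5/(2·0.6074)) sin(π·0.9397) = 2.436793 mm/rad

s = 26.9552, ds/dθ = 2.4368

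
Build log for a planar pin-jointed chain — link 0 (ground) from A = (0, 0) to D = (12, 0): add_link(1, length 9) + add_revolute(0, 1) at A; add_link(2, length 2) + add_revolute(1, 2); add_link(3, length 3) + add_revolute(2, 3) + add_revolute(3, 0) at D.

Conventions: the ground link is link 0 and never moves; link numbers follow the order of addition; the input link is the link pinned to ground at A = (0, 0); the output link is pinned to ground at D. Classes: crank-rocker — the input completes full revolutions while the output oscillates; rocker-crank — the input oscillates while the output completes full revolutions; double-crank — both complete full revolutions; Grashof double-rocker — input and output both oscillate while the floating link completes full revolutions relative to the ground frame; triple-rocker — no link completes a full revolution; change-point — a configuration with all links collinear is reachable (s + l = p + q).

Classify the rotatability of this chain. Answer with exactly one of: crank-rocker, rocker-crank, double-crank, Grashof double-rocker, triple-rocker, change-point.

lengths: ground=12, input=9, coupler=2, output=3
sorted: s=2 (shortest), l=12 (longest), p+q=12
s + l = 14 vs p + q = 12
s + l > p + q → non-Grashof → no link fully rotates → triple-rocker

triple-rocker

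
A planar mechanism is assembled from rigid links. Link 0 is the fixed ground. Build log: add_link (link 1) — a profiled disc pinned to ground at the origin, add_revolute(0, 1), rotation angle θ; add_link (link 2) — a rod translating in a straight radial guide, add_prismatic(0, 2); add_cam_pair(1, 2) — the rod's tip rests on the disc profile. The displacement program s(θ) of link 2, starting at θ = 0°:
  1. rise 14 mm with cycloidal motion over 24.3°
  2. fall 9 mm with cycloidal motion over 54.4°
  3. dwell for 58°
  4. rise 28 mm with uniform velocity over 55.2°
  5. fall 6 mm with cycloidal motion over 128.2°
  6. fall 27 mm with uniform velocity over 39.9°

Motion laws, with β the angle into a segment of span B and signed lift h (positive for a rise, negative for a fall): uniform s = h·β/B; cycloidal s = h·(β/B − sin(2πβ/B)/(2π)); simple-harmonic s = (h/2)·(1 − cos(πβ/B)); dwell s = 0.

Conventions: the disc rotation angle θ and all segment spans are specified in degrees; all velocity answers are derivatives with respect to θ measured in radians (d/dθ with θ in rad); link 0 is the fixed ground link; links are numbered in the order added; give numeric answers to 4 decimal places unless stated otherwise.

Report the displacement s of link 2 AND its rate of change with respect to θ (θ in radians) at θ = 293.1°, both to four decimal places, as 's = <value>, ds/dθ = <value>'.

seg 1 [0°–24.3°] cycloidal, h=14: full span → s += 14 → s = 14.0000
seg 2 [24.3°–78.7°] cycloidal, h=-9: full span → s += -9 → s = 5.0000
seg 3 [78.7°–136.7°] dwell: s stays 5.0000
seg 4 [136.7°–191.9°] uniform, h=28: full span → s += 28 → s = 33.0000
seg 5 [191.9°–320.1°] cycloidal, h=-6: θ=293.1° here. β=101.2, B=128.2. -6·(0.7894 − sin(2π·0.7894)/(2π)) = -5.6622 → s = 27.3378
velocity in seg [191.9°–320.1°] (cycloidal), θ in radians: β = 101.2° = 1.7663 rad, B = 128.2° = 2.2375 rad; ds/dθ = (h/B)(1 − cos(2πβ/B)) = ((-6)/2.2375)(1 − cos(2π·0.7894)) = -2.024609 mm/rad

s = 27.3378, ds/dθ = -2.0246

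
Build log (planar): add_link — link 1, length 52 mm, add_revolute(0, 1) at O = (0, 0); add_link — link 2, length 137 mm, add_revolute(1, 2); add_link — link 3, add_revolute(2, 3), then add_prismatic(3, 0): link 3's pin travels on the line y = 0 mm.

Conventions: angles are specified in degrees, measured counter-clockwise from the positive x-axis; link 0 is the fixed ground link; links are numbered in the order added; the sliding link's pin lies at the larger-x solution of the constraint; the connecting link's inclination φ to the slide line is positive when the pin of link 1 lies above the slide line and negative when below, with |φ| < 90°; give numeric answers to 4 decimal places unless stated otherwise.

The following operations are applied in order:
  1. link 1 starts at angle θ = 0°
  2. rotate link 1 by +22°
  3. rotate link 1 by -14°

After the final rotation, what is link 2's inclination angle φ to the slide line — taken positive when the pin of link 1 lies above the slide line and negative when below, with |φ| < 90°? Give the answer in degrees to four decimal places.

geometry: r = 52 mm, L = 137 mm, e = 0 mm; θ starts at 0°
rotate link 1 by +22°: θ ← 0° +22° = 22°
rotate link 1 by -14°: θ ← 22° -14° = 8°
h = r sin θ − e = 7.237001 − 0 = 7.237001
sin φ = h / L = 7.237001 / 137 = 0.05282483
φ = arcsin(0.05282483) = 3.028049°

3.0280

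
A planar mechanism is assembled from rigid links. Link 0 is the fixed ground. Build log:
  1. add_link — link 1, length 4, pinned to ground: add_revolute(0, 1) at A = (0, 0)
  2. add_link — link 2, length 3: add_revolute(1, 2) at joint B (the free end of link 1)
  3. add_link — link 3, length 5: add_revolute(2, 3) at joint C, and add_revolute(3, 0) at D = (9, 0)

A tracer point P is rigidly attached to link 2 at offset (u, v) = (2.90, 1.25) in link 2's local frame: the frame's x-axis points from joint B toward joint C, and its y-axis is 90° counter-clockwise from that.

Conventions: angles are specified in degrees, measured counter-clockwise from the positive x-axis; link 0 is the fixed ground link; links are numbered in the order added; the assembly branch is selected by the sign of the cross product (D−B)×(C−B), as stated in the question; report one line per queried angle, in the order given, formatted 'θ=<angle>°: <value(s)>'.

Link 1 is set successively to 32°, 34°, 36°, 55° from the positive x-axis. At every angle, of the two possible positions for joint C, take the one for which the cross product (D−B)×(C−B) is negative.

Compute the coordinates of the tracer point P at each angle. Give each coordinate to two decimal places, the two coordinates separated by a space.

A=(0,0), D=(9.00,0)
θ=32°: B = A + 4.00·(cos32°, sin32°) = (3.3922, 2.1197)
θ=32°: |BD| = 5.9950
θ=32°: circle(B,3.00) ∩ circle(D,5.00): a=1.6631, h=2.4968
θ=32°:   candidates: C₊=(5.8307,3.8672) cross=14.969; C₋=(4.0650,-0.8039) cross=-14.969
θ=32°:   branch - wants cross < 0 → take C=(4.0650,-0.8039) (cross=-14.969)
θ=32°: ex = (C−B)/|BC| = (0.2243,-0.9745); ey = (0.9745,0.2243)
θ=32°: P = B + 2.90·ex + 1.25·ey = (5.2608,-0.4261)
θ=34°: B = A + 4.00·(cos34°, sin34°) = (3.3162, 2.2368)
θ=34°: |BD| = 6.1081
θ=34°: circle(B,3.00) ∩ circle(D,5.00): a=1.7443, h=2.4408
θ=34°:   candidates: C₊=(5.8331,3.8692) cross=14.908; C₋=(4.0455,-0.6732) cross=-14.908
θ=34°:   branch - wants cross < 0 → take C=(4.0455,-0.6732) (cross=-14.908)
θ=34°: ex = (C−B)/|BC| = (0.2431,-0.9700); ey = (0.9700,0.2431)
θ=34°: P = B + 2.90·ex + 1.25·ey = (5.2337,-0.2723)
θ=36°: B = A + 4.00·(cos36°, sin36°) = (3.2361, 2.3511)
θ=36°: |BD| = 6.2250
θ=36°: circle(B,3.00) ∩ circle(D,5.00): a=1.8274, h=2.3792
θ=36°:   candidates: C₊=(5.8267,3.8640) cross=14.811; C₋=(4.0295,-0.5420) cross=-14.811
θ=36°:   branch - wants cross < 0 → take C=(4.0295,-0.5420) (cross=-14.811)
θ=36°: ex = (C−B)/|BC| = (0.2645,-0.9644); ey = (0.9644,0.2645)
θ=36°: P = B + 2.90·ex + 1.25·ey = (5.2085,-0.1150)
θ=55°: B = A + 4.00·(cos55°, sin55°) = (2.2943, 3.2766)
θ=55°: |BD| = 7.4634
θ=55°: circle(B,3.00) ∩ circle(D,5.00): a=2.6598, h=1.3876
θ=55°:   candidates: C₊=(5.2933,3.3556) cross=10.356; C₋=(4.0749,0.8622) cross=-10.356
θ=55°:   branch - wants cross < 0 → take C=(4.0749,0.8622) (cross=-10.356)
θ=55°: ex = (C−B)/|BC| = (0.5935,-0.8048); ey = (0.8048,0.5935)
θ=55°: P = B + 2.90·ex + 1.25·ey = (5.0216,1.6846)

θ=32°: 5.26 -0.43
θ=34°: 5.23 -0.27
θ=36°: 5.21 -0.12
θ=55°: 5.02 1.68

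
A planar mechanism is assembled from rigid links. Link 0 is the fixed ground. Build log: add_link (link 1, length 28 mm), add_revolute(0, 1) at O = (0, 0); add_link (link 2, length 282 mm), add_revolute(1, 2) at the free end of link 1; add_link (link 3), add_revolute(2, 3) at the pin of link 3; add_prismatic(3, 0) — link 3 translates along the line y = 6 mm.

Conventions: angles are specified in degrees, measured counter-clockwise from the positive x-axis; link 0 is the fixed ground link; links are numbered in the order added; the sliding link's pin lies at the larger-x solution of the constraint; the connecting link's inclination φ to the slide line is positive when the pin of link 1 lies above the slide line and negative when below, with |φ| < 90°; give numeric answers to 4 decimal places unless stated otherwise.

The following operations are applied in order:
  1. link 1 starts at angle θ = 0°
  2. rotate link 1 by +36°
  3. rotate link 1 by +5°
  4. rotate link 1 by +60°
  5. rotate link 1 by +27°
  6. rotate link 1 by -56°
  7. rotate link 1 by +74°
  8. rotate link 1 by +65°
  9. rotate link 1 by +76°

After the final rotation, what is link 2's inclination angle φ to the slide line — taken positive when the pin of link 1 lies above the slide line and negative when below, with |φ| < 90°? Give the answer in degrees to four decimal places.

geometry: r = 28 mm, L = 282 mm, e = 6 mm; θ starts at 0°
rotate link 1 by +36°: θ ← 0° +36° = 36°
rotate link 1 by +5°: θ ← 36° +5° = 41°
rotate link 1 by +60°: θ ← 41° +60° = 101°
rotate link 1 by +27°: θ ← 101° +27° = 128°
rotate link 1 by -56°: θ ← 128° -56° = 72°
rotate link 1 by +74°: θ ← 72° +74° = 146°
rotate link 1 by +65°: θ ← 146° +65° = 211°
rotate link 1 by +76°: θ ← 211° +76° = 287°
h = r sin θ − e = -26.776533 − 6 = -32.776533
sin φ = h / L = -32.776533 / 282 = -0.11622884
φ = arcsin(-0.11622884) = -6.674508°

-6.6745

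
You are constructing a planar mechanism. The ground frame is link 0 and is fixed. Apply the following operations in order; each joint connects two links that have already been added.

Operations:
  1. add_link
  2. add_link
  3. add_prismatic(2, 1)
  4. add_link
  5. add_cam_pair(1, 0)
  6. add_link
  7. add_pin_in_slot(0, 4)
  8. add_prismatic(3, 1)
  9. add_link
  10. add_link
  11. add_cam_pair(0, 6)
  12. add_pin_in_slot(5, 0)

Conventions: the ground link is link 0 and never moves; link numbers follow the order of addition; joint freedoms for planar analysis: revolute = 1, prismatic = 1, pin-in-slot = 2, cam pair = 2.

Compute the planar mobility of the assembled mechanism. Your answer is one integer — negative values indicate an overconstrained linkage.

(L,J1,J2)=(1,0,0); link0 fixed
link1: (2,0,0)
link2: (3,0,0)
P 2-1 [J1]: (3,1,0)
link3: (4,1,0)
C 1-0 [J2]: (4,1,1)
link4: (5,1,1)
PS 0-4 [J2]: (5,1,2)
P 3-1 [J1]: (5,2,2)
link5: (6,2,2)
link6: (7,2,2)
C 0-6 [J2]: (7,2,3)
PS 5-0 [J2]: (7,2,4)
Grübler: 3·6 − 2·2 − 4 = 10

M = 10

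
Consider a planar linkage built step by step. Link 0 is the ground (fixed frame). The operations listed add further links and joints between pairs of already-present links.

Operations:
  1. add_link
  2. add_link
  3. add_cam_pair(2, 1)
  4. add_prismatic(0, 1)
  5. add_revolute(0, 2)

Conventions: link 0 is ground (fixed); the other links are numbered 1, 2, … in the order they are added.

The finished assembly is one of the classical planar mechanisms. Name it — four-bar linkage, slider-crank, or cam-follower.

links: 3 (incl. ground); joints: 1 revolute, 1 prismatic, 1 higher (cam) pair, forming one closed loop
3 links, revolute + prismatic + higher pair in one loop → cam-follower

cam-follower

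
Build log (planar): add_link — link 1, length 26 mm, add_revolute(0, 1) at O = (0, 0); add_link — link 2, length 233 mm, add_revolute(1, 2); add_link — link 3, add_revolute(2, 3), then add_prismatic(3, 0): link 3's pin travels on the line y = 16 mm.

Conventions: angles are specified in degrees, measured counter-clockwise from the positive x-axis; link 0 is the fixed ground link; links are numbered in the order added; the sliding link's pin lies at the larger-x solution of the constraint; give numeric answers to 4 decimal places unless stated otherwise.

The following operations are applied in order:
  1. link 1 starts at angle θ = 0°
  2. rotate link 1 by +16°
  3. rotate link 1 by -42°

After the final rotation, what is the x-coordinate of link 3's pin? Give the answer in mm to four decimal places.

geometry: r = 26 mm, L = 233 mm, e = 16 mm; θ starts at 0°
rotate link 1 by +16°: θ ← 0° +16° = 16°
rotate link 1 by -42°: θ ← 16° -42° = -26°
crank pin P = (r cos θ, r sin θ) = (23.368645, -11.397650)
h = r sin θ − e = -11.397650 − 16 = -27.397650
x = r cos θ + √(L² − h²) = 23.368645 + 231.383597 = 254.752242

254.7522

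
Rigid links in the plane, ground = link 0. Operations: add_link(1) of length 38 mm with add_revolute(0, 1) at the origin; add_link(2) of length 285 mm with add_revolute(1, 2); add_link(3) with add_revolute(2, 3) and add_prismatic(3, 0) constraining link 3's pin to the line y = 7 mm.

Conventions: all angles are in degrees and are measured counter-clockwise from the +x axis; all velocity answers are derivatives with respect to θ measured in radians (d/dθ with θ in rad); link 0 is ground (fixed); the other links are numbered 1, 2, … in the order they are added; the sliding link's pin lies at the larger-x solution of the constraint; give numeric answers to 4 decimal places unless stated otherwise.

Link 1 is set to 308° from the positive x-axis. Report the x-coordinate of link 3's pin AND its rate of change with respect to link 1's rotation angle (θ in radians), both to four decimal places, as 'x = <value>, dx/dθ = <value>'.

geometry: r = 38 mm, L = 285 mm, e = 7 mm
crank pin P = (r cos θ, r sin θ) = (23.395136, -29.944409)
h = r sin θ − e = -29.944409 − 7 = -36.944409
x = r cos θ + √(L² − h²) = 23.395136 + 282.595313 = 305.990449
dx/dθ = −r sin θ − h·r cos θ/√(L² − h²) (θ in radians; h = -36.944409) = 33.002915

x = 305.9904, dx/dθ = 33.0029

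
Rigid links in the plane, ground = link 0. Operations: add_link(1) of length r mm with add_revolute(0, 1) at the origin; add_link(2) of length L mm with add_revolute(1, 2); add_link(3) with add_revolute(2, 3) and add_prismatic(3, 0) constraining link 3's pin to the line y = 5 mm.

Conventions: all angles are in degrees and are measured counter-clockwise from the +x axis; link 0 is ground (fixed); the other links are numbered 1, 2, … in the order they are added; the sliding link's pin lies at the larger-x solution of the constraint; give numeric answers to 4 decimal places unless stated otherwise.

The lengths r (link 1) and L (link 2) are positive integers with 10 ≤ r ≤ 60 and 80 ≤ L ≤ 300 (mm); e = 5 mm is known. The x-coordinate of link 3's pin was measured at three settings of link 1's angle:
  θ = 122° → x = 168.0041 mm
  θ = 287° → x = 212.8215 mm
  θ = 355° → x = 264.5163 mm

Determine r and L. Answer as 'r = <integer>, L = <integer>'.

constraint per measurement: (x − r cos θ)² + (r sin θ − e)² = L²
subtracting the θ₁ and θ₂ equations cancels the r² and L² terms:
r = (x₁² − x₂²) / (2[(x₁cos θ₁ + e sin θ₁) − (x₂cos θ₂ + e sin θ₂)]) = 60.0001 → r = 60
L² = (x₁ − r cos θ₁)² + (r sin θ₁ − e)² = 42024.9818 → L = 205.0000 → L = 205
check at θ₃=355°: x = 264.5163 (printed 264.5163) ✓

r = 60, L = 205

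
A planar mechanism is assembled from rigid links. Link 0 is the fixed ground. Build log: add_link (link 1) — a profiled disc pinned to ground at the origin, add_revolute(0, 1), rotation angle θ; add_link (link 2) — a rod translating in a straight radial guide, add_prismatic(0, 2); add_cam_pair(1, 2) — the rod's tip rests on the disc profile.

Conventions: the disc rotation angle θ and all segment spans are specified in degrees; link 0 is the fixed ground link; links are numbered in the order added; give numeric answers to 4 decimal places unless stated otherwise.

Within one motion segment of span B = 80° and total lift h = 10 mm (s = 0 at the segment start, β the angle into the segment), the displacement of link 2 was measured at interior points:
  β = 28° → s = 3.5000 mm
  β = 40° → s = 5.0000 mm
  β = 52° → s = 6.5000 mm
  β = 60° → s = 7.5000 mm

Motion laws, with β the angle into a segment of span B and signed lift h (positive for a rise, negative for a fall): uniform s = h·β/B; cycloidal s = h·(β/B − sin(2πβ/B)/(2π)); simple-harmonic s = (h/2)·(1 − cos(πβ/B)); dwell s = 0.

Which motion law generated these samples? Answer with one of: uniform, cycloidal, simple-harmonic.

candidates at β/B = r: uniform s = h·r (linear in β); cycloidal s = h·(r − sin(2πr)/(2π)); simple-harmonic s = (h/2)(1 − cos(πr))
β=28°: printed 3.5000 | uniform 3.5000, cycloidal 2.2124, simple-harmonic 2.7300
β=40°: printed 5.0000 | uniform 5.0000, cycloidal 5.0000, simple-harmonic 5.0000
β=52°: printed 6.5000 | uniform 6.5000, cycloidal 7.7876, simple-harmonic 7.2700
β=60°: printed 7.5000 | uniform 7.5000, cycloidal 9.0915, simple-harmonic 8.5355
only one law matches every sample → uniform

uniform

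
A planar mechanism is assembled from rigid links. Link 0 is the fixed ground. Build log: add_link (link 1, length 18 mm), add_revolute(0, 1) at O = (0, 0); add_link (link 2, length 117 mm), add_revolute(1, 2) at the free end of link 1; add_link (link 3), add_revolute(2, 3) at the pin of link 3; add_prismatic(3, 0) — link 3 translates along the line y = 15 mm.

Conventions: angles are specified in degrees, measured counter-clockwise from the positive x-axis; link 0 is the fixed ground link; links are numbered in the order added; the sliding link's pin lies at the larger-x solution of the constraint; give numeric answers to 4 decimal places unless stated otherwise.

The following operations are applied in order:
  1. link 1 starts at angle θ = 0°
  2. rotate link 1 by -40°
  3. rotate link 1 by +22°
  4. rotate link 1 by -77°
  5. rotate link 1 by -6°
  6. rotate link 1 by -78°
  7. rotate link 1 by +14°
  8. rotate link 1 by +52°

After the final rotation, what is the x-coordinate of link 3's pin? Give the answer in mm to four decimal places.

geometry: r = 18 mm, L = 117 mm, e = 15 mm; θ starts at 0°
rotate link 1 by -40°: θ ← 0° -40° = -40°
rotate link 1 by +22°: θ ← -40° +22° = -18°
rotate link 1 by -77°: θ ← -18° -77° = -95°
rotate link 1 by -6°: θ ← -95° -6° = -101°
rotate link 1 by -78°: θ ← -101° -78° = -179°
rotate link 1 by +14°: θ ← -179° +14° = -165°
rotate link 1 by +52°: θ ← -165° +52° = -113°
crank pin P = (r cos θ, r sin θ) = (-7.033160, -16.569087)
h = r sin θ − e = -16.569087 − 15 = -31.569087
x = r cos θ + √(L² − h²) = -7.033160 + 112.660520 = 105.627359

105.6274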